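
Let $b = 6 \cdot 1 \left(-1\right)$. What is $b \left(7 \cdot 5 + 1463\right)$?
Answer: $-8988$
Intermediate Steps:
$b = -6$ ($b = 6 \left(-1\right) = -6$)
$b \left(7 \cdot 5 + 1463\right) = - 6 \left(7 \cdot 5 + 1463\right) = - 6 \left(35 + 1463\right) = \left(-6\right) 1498 = -8988$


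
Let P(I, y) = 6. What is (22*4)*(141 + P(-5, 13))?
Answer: 12936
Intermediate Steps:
(22*4)*(141 + P(-5, 13)) = (22*4)*(141 + 6) = 88*147 = 12936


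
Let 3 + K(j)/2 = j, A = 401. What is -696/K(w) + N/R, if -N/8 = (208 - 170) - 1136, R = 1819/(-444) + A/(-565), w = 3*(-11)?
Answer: -6575695129/3617337 ≈ -1817.8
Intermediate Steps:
w = -33
K(j) = -6 + 2*j
R = -1205779/250860 (R = 1819/(-444) + 401/(-565) = 1819*(-1/444) + 401*(-1/565) = -1819/444 - 401/565 = -1205779/250860 ≈ -4.8066)
N = 8784 (N = -8*((208 - 170) - 1136) = -8*(38 - 1136) = -8*(-1098) = 8784)
-696/K(w) + N/R = -696/(-6 + 2*(-33)) + 8784/(-1205779/250860) = -696/(-6 - 66) + 8784*(-250860/1205779) = -696/(-72) - 2203554240/1205779 = -696*(-1/72) - 2203554240/1205779 = 29/3 - 2203554240/1205779 = -6575695129/3617337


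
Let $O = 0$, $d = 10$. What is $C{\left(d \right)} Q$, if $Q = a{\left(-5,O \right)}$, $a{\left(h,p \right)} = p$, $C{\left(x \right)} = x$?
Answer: $0$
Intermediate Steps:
$Q = 0$
$C{\left(d \right)} Q = 10 \cdot 0 = 0$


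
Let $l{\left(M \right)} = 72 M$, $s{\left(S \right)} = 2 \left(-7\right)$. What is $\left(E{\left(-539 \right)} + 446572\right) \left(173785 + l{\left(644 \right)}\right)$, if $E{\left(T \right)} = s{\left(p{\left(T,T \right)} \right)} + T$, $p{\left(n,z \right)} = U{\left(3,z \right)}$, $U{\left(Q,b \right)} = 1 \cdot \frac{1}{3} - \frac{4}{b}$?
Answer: $98192420907$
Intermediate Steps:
$U{\left(Q,b \right)} = \frac{1}{3} - \frac{4}{b}$ ($U{\left(Q,b \right)} = 1 \cdot \frac{1}{3} - \frac{4}{b} = \frac{1}{3} - \frac{4}{b}$)
$p{\left(n,z \right)} = \frac{-12 + z}{3 z}$
$s{\left(S \right)} = -14$
$E{\left(T \right)} = -14 + T$
$\left(E{\left(-539 \right)} + 446572\right) \left(173785 + l{\left(644 \right)}\right) = \left(\left(-14 - 539\right) + 446572\right) \left(173785 + 72 \cdot 644\right) = \left(-553 + 446572\right) \left(173785 + 46368\right) = 446019 \cdot 220153 = 98192420907$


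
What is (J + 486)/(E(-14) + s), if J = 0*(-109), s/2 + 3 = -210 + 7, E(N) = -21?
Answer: -486/433 ≈ -1.1224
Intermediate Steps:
s = -412 (s = -6 + 2*(-210 + 7) = -6 + 2*(-203) = -6 - 406 = -412)
J = 0
(J + 486)/(E(-14) + s) = (0 + 486)/(-21 - 412) = 486/(-433) = 486*(-1/433) = -486/433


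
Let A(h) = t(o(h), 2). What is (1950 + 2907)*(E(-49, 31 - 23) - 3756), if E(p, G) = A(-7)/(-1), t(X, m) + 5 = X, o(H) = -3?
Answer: -18204036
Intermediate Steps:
t(X, m) = -5 + X
A(h) = -8 (A(h) = -5 - 3 = -8)
E(p, G) = 8 (E(p, G) = -8/(-1) = -8*(-1) = 8)
(1950 + 2907)*(E(-49, 31 - 23) - 3756) = (1950 + 2907)*(8 - 3756) = 4857*(-3748) = -18204036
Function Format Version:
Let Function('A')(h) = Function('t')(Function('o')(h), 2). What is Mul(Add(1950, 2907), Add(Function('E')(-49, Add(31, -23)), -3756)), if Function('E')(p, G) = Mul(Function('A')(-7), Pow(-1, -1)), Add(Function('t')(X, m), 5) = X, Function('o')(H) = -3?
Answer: -18204036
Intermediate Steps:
Function('t')(X, m) = Add(-5, X)
Function('A')(h) = -8 (Function('A')(h) = Add(-5, -3) = -8)
Function('E')(p, G) = 8 (Function('E')(p, G) = Mul(-8, Pow(-1, -1)) = Mul(-8, -1) = 8)
Mul(Add(1950, 2907), Add(Function('E')(-49, Add(31, -23)), -3756)) = Mul(Add(1950, 2907), Add(8, -3756)) = Mul(4857, -3748) = -18204036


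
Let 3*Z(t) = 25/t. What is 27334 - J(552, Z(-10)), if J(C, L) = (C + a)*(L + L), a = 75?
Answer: 28379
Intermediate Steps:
Z(t) = 25/(3*t) (Z(t) = (25/t)/3 = 25/(3*t))
J(C, L) = 2*L*(75 + C) (J(C, L) = (C + 75)*(L + L) = (75 + C)*(2*L) = 2*L*(75 + C))
27334 - J(552, Z(-10)) = 27334 - 2*(25/3)/(-10)*(75 + 552) = 27334 - 2*(25/3)*(-⅒)*627 = 27334 - 2*(-5)*627/6 = 27334 - 1*(-1045) = 27334 + 1045 = 28379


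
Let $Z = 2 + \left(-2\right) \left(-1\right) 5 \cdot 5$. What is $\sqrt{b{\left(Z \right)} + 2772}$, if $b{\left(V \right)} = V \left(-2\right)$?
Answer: $2 \sqrt{667} \approx 51.653$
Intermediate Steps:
$Z = 52$ ($Z = 2 + 2 \cdot 5 \cdot 5 = 2 + 10 \cdot 5 = 2 + 50 = 52$)
$b{\left(V \right)} = - 2 V$
$\sqrt{b{\left(Z \right)} + 2772} = \sqrt{\left(-2\right) 52 + 2772} = \sqrt{-104 + 2772} = \sqrt{2668} = 2 \sqrt{667}$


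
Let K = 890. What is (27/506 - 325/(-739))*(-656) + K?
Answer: 105916446/186967 ≈ 566.50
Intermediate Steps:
(27/506 - 325/(-739))*(-656) + K = (27/506 - 325/(-739))*(-656) + 890 = (27*(1/506) - 325*(-1/739))*(-656) + 890 = (27/506 + 325/739)*(-656) + 890 = (184403/373934)*(-656) + 890 = -60484184/186967 + 890 = 105916446/186967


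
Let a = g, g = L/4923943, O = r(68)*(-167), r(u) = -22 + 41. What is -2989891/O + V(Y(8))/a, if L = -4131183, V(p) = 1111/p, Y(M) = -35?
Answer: 449670439122284/458788528065 ≈ 980.13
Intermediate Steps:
r(u) = 19
O = -3173 (O = 19*(-167) = -3173)
g = -4131183/4923943 ≈ -0.83900
a = -4131183/4923943 ≈ -0.83900
-2989891/O + V(Y(8))/a = -2989891/(-3173) + (1111/(-35))/(-4131183/4923943) = -2989891*(-1/3173) + (1111*(-1/35))*(-4923943/4131183) = 2989891/3173 - 1111/35*(-4923943/4131183) = 2989891/3173 + 5470500673/144591405 = 449670439122284/458788528065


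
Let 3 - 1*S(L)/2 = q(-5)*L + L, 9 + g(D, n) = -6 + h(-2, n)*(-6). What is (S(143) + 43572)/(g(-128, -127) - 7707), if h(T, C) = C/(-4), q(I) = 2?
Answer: -5696/1055 ≈ -5.3990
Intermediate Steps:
h(T, C) = -C/4 (h(T, C) = C*(-¼) = -C/4)
g(D, n) = -15 + 3*n/2 (g(D, n) = -9 + (-6 - n/4*(-6)) = -9 + (-6 + 3*n/2) = -15 + 3*n/2)
S(L) = 6 - 6*L (S(L) = 6 - 2*(2*L + L) = 6 - 6*L)
(S(143) + 43572)/(g(-128, -127) - 7707) = ((6 - 6*143) + 43572)/((-15 + (3/2)*(-127)) - 7707) = ((6 - 858) + 43572)/((-15 - 381/2) - 7707) = (-852 + 43572)/(-411/2 - 7707) = 42720/(-15825/2) = 42720*(-2/15825) = -5696/1055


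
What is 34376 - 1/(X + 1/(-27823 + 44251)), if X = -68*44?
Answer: 1689668934628/49152575 ≈ 34376.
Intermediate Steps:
X = -2992
34376 - 1/(X + 1/(-27823 + 44251)) = 34376 - 1/(-2992 + 1/(-27823 + 44251)) = 34376 - 1/(-2992 + 1/16428) = 34376 - 1/(-49152575/16428) = 34376 - 1*(-16428/49152575) = 34376 + 16428/49152575 = 1689668934628/49152575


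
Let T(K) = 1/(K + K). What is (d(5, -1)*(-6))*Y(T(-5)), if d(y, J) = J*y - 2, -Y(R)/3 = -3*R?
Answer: -189/5 ≈ -37.800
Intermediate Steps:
T(K) = 1/(2*K)
Y(R) = 9*R (Y(R) = -(-9)*R = 9*R)
d(y, J) = -2 + J*y
(d(5, -1)*(-6))*Y(T(-5)) = ((-2 - 1*5)*(-6))*(9*((½)/(-5))) = ((-2 - 5)*(-6))*(9*((½)*(-⅕))) = (-7*(-6))*(9*(-⅒)) = 42*(-9/10) = -189/5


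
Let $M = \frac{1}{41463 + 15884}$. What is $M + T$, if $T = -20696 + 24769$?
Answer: $\frac{233574332}{57347} \approx 4073.0$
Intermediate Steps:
$T = 4073$
$M = \frac{1}{57347} \approx 1.7438 \cdot 10^{-5}$
$M + T = \frac{1}{57347} + 4073 = \frac{233574332}{57347}$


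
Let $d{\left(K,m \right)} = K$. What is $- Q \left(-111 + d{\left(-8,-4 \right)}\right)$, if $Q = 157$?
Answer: $18683$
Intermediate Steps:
$- Q \left(-111 + d{\left(-8,-4 \right)}\right) = \left(-1\right) 157 \left(-111 - 8\right) = \left(-157\right) \left(-119\right) = 18683$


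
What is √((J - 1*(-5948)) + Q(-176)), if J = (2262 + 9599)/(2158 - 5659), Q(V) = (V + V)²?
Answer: √176839396499/1167 ≈ 360.35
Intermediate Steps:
Q(V) = 4*V² (Q(V) = (2*V)² = 4*V²)
J = -11861/3501 (J = 11861/(-3501) = 11861*(-1/3501) = -11861/3501 ≈ -3.3879)
√((J - 1*(-5948)) + Q(-176)) = √((-11861/3501 - 1*(-5948)) + 4*(-176)²) = √((-11861/3501 + 5948) + 4*30976) = √(20812087/3501 + 123904) = √(454599991/3501) = √176839396499/1167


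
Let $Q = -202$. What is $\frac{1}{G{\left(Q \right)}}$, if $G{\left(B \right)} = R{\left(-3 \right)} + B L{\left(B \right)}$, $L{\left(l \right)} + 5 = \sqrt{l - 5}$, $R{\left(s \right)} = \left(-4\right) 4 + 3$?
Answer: $\frac{i}{606 \sqrt{23} + 997 i} \approx 0.00010561 + 0.00030785 i$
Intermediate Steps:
$R{\left(s \right)} = -13$ ($R{\left(s \right)} = -16 + 3 = -13$)
$L{\left(l \right)} = -5 + \sqrt{-5 + l}$ ($L{\left(l \right)} = -5 + \sqrt{l - 5} = -5 + \sqrt{-5 + l}$)
$G{\left(B \right)} = -13 + B \left(-5 + \sqrt{-5 + B}\right)$
$\frac{1}{G{\left(Q \right)}} = \frac{1}{-13 - 202 \left(-5 + \sqrt{-5 - 202}\right)} = \frac{1}{-13 - 202 \left(-5 + \sqrt{-207}\right)} = \frac{1}{-13 - 202 \left(-5 + 3 i \sqrt{23}\right)} = \frac{1}{-13 + \left(1010 - 606 i \sqrt{23}\right)} = \frac{1}{997 - 606 i \sqrt{23}}$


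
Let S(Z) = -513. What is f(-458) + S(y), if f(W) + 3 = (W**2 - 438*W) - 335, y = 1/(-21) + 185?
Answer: 409517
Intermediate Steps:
y = 3884/21 (y = -1/21 + 185 = 3884/21 ≈ 184.95)
f(W) = -338 + W**2 - 438*W (f(W) = -3 + ((W**2 - 438*W) - 335) = -3 + (-335 + W**2 - 438*W) = -338 + W**2 - 438*W)
f(-458) + S(y) = (-338 + (-458)**2 - 438*(-458)) - 513 = (-338 + 209764 + 200604) - 513 = 410030 - 513 = 409517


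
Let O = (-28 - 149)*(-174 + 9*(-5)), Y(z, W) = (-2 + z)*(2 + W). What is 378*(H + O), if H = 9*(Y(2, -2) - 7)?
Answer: 14628600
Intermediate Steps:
H = -63 (H = 9*((-4 - 2*(-2) + 2*2 - 2*2) - 7) = 9*((-4 + 4 + 4 - 4) - 7) = 9*(0 - 7) = 9*(-7) = -63)
O = 38763 (O = -177*(-174 - 45) = -177*(-219) = 38763)
378*(H + O) = 378*(-63 + 38763) = 378*38700 = 14628600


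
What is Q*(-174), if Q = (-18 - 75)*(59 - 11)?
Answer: 776736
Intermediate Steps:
Q = -4464 (Q = -93*48 = -4464)
Q*(-174) = -4464*(-174) = 776736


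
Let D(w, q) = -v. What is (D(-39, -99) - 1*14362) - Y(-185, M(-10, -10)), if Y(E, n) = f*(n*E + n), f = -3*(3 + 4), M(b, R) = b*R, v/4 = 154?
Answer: -401378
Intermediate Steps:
v = 616 (v = 4*154 = 616)
D(w, q) = -616 (D(w, q) = -1*616 = -616)
M(b, R) = R*b
f = -21 (f = -3*7 = -21)
Y(E, n) = -21*n - 21*E*n (Y(E, n) = -21*(n*E + n) = -21*(E*n + n) = -21*(n + E*n) = -21*n - 21*E*n)
(D(-39, -99) - 1*14362) - Y(-185, M(-10, -10)) = (-616 - 1*14362) - (-21)*(-10*(-10))*(1 - 185) = (-616 - 14362) - (-21)*100*(-184) = -14978 - 1*386400 = -14978 - 386400 = -401378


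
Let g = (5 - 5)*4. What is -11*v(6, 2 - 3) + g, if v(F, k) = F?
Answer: -66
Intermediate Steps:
g = 0 (g = 0*4 = 0)
-11*v(6, 2 - 3) + g = -11*6 + 0 = -66 + 0 = -66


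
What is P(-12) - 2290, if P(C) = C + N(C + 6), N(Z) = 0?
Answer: -2302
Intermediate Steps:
P(C) = C (P(C) = C + 0 = C)
P(-12) - 2290 = -12 - 2290 = -2302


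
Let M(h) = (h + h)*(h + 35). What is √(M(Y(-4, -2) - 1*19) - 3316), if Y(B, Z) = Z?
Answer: 8*I*√61 ≈ 62.482*I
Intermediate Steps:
M(h) = 2*h*(35 + h) (M(h) = (2*h)*(35 + h) = 2*h*(35 + h))
√(M(Y(-4, -2) - 1*19) - 3316) = √(2*(-2 - 1*19)*(35 + (-2 - 1*19)) - 3316) = √(2*(-2 - 19)*(35 + (-2 - 19)) - 3316) = √(2*(-21)*(35 - 21) - 3316) = √(2*(-21)*14 - 3316) = √(-588 - 3316) = √(-3904) = 8*I*√61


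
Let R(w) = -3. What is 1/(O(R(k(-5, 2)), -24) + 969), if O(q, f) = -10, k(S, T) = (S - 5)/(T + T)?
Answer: 1/959 ≈ 0.0010428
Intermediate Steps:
k(S, T) = (-5 + S)/(2*T) (k(S, T) = (-5 + S)/((2*T)) = (-5 + S)*(1/(2*T)) = (-5 + S)/(2*T))
1/(O(R(k(-5, 2)), -24) + 969) = 1/(-10 + 969) = 1/959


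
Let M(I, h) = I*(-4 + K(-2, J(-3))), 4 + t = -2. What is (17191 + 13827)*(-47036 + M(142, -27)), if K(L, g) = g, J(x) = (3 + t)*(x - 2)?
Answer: -1410512532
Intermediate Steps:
t = -6 (t = -4 - 2 = -6)
J(x) = 6 - 3*x (J(x) = (3 - 6)*(x - 2) = -3*(-2 + x) = 6 - 3*x)
M(I, h) = 11*I (M(I, h) = I*(-4 + (6 - 3*(-3))) = I*(-4 + (6 + 9)) = I*(-4 + 15) = I*11 = 11*I)
(17191 + 13827)*(-47036 + M(142, -27)) = (17191 + 13827)*(-47036 + 11*142) = 31018*(-47036 + 1562) = 31018*(-45474) = -1410512532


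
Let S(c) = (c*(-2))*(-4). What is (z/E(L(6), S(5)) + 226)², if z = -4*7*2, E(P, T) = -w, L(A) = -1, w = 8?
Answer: 54289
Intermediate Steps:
S(c) = 8*c (S(c) = -2*c*(-4) = 8*c)
E(P, T) = -8 (E(P, T) = -1*8 = -8)
z = -56 (z = -28*2 = -56)
(z/E(L(6), S(5)) + 226)² = (-56/(-8) + 226)² = (-56*(-⅛) + 226)² = (7 + 226)² = 233² = 54289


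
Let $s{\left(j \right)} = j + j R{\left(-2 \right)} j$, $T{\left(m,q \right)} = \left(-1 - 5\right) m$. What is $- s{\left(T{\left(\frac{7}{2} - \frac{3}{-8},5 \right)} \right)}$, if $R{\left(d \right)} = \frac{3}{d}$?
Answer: $\frac{26691}{32} \approx 834.09$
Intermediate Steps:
$T{\left(m,q \right)} = - 6 m$
$s{\left(j \right)} = j - \frac{3 j^{2}}{2}$ ($s{\left(j \right)} = j + j \frac{3}{-2} j = j + j 3 \left(- \frac{1}{2}\right) j = j + j \left(- \frac{3}{2}\right) j = j + - \frac{3 j}{2} j = j - \frac{3 j^{2}}{2}$)
$- s{\left(T{\left(\frac{7}{2} - \frac{3}{-8},5 \right)} \right)} = - \frac{- 6 \left(\frac{7}{2} - \frac{3}{-8}\right) \left(2 - 3 \left(- 6 \left(\frac{7}{2} - \frac{3}{-8}\right)\right)\right)}{2} = - \frac{- 6 \left(7 \cdot \frac{1}{2} - - \frac{3}{8}\right) \left(2 - 3 \left(- 6 \left(7 \cdot \frac{1}{2} - - \frac{3}{8}\right)\right)\right)}{2} = - \frac{- 6 \left(\frac{7}{2} + \frac{3}{8}\right) \left(2 - 3 \left(- 6 \left(\frac{7}{2} + \frac{3}{8}\right)\right)\right)}{2} = - \frac{\left(-6\right) \frac{31}{8} \left(2 - 3 \left(\left(-6\right) \frac{31}{8}\right)\right)}{2} = - \frac{\left(-93\right) \left(2 - - \frac{279}{4}\right)}{2 \cdot 4} = - \frac{\left(-93\right) \left(2 + \frac{279}{4}\right)}{2 \cdot 4} = - \frac{\left(-93\right) 287}{2 \cdot 4 \cdot 4} = \left(-1\right) \left(- \frac{26691}{32}\right) = \frac{26691}{32}$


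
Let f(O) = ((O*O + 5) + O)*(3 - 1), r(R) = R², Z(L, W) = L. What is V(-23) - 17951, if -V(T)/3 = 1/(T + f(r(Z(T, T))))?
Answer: -3355203460/186909 ≈ -17951.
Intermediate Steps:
f(O) = 10 + 2*O + 2*O² (f(O) = ((O² + 5) + O)*2 = ((5 + O²) + O)*2 = (5 + O + O²)*2 = 10 + 2*O + 2*O²)
V(T) = -3/(10 + T + 2*T² + 2*T⁴) (V(T) = -3/(T + (10 + 2*T² + 2*(T²)²)) = -3/(T + (10 + 2*T² + 2*T⁴)) = -3/(10 + T + 2*T² + 2*T⁴))
V(-23) - 17951 = -3/(10 - 23 + 2*(-23)² + 2*(-23)⁴) - 17951 = -3/(10 - 23 + 2*529 + 2*279841) - 17951 = -3/(10 - 23 + 1058 + 559682) - 17951 = -3/560727 - 17951 = -3*1/560727 - 17951 = -1/186909 - 17951 = -3355203460/186909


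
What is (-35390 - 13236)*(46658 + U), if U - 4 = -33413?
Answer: -644245874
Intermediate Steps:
U = -33409 (U = 4 - 33413 = -33409)
(-35390 - 13236)*(46658 + U) = (-35390 - 13236)*(46658 - 33409) = -48626*13249 = -644245874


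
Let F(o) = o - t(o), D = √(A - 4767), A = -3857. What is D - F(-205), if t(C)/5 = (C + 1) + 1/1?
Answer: -810 + 28*I*√11 ≈ -810.0 + 92.865*I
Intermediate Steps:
D = 28*I*√11 (D = √(-3857 - 4767) = √(-8624) = 28*I*√11 ≈ 92.865*I)
t(C) = 10 + 5*C (t(C) = 5*((C + 1) + 1/1) = 5*((1 + C) + 1) = 5*(2 + C) = 10 + 5*C)
F(o) = -10 - 4*o (F(o) = o - (10 + 5*o) = o + (-10 - 5*o) = -10 - 4*o)
D - F(-205) = 28*I*√11 - (-10 - 4*(-205)) = 28*I*√11 - (-10 + 820) = 28*I*√11 - 1*810 = 28*I*√11 - 810 = -810 + 28*I*√11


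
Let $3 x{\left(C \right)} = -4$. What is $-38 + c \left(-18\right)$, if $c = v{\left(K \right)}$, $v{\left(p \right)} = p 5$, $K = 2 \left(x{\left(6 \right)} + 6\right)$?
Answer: $-878$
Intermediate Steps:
$x{\left(C \right)} = - \frac{4}{3}$ ($x{\left(C \right)} = \frac{1}{3} \left(-4\right) = - \frac{4}{3}$)
$K = \frac{28}{3}$ ($K = 2 \left(- \frac{4}{3} + 6\right) = 2 \cdot \frac{14}{3} = \frac{28}{3} \approx 9.3333$)
$v{\left(p \right)} = 5 p$
$c = \frac{140}{3}$ ($c = 5 \cdot \frac{28}{3} = \frac{140}{3} \approx 46.667$)
$-38 + c \left(-18\right) = -38 + \frac{140}{3} \left(-18\right) = -38 - 840 = -878$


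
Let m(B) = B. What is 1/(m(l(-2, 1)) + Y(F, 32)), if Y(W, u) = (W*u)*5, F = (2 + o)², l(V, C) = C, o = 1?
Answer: 1/1441 ≈ 0.00069396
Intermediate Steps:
F = 9 (F = (2 + 1)² = 3² = 9)
Y(W, u) = 5*W*u
1/(m(l(-2, 1)) + Y(F, 32)) = 1/(1 + 5*9*32) = 1/(1 + 1440) = 1/1441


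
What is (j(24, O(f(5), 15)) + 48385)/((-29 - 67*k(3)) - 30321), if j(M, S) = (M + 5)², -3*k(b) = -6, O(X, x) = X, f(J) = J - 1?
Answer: -24613/15242 ≈ -1.6148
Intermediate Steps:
f(J) = -1 + J
k(b) = 2 (k(b) = -⅓*(-6) = 2)
j(M, S) = (5 + M)²
(j(24, O(f(5), 15)) + 48385)/((-29 - 67*k(3)) - 30321) = ((5 + 24)² + 48385)/((-29 - 67*2) - 30321) = (29² + 48385)/((-29 - 134) - 30321) = (841 + 48385)/(-163 - 30321) = 49226/(-30484) = 49226*(-1/30484) = -24613/15242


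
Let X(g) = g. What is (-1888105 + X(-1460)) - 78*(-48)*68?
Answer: -1634973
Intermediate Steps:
(-1888105 + X(-1460)) - 78*(-48)*68 = (-1888105 - 1460) - 78*(-48)*68 = -1889565 + 3744*68 = -1889565 + 254592 = -1634973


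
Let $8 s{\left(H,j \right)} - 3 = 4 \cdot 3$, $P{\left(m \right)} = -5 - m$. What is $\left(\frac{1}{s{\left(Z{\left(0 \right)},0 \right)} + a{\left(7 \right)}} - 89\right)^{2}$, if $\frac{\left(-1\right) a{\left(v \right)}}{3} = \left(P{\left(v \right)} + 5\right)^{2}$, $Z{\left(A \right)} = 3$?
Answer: $\frac{10678535569}{1347921} \approx 7922.2$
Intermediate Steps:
$s{\left(H,j \right)} = \frac{15}{8}$ ($s{\left(H,j \right)} = \frac{3}{8} + \frac{4 \cdot 3}{8} = \frac{3}{8} + \frac{1}{8} \cdot 12 = \frac{3}{8} + \frac{3}{2} = \frac{15}{8}$)
$a{\left(v \right)} = - 3 v^{2}$ ($a{\left(v \right)} = - 3 \left(\left(-5 - v\right) + 5\right)^{2} = - 3 \left(- v\right)^{2} = - 3 v^{2}$)
$\left(\frac{1}{s{\left(Z{\left(0 \right)},0 \right)} + a{\left(7 \right)}} - 89\right)^{2} = \left(\frac{1}{\frac{15}{8} - 3 \cdot 7^{2}} - 89\right)^{2} = \left(\frac{1}{\frac{15}{8} - 147} - 89\right)^{2} = \left(\frac{1}{- \frac{1161}{8}} - 89\right)^{2} = \left(- \frac{8}{1161} - 89\right)^{2} = \left(- \frac{103337}{1161}\right)^{2} = \frac{10678535569}{1347921}$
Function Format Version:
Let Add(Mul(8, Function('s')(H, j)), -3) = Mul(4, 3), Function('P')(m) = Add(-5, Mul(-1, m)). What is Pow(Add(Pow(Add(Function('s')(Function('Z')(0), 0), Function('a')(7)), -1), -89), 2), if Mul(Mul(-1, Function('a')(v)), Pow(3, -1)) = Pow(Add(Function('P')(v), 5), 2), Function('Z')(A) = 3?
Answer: Rational(10678535569, 1347921) ≈ 7922.2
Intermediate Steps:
Function('s')(H, j) = Rational(15, 8) (Function('s')(H, j) = Add(Rational(3, 8), Mul(Rational(1, 8), Mul(4, 3))) = Add(Rational(3, 8), Mul(Rational(1, 8), 12)) = Add(Rational(3, 8), Rational(3, 2)) = Rational(15, 8))
Function('a')(v) = Mul(-3, Pow(v, 2)) (Function('a')(v) = Mul(-3, Pow(Add(Add(-5, Mul(-1, v)), 5), 2)) = Mul(-3, Pow(Mul(-1, v), 2)) = Mul(-3, Pow(v, 2)))
Pow(Add(Pow(Add(Function('s')(Function('Z')(0), 0), Function('a')(7)), -1), -89), 2) = Pow(Add(Pow(Add(Rational(15, 8), Mul(-3, Pow(7, 2))), -1), -89), 2) = Pow(Add(Pow(Add(Rational(15, 8), Mul(-3, 49)), -1), -89), 2) = Pow(Add(Pow(Add(Rational(15, 8), -147), -1), -89), 2) = Pow(Add(Pow(Rational(-1161, 8), -1), -89), 2) = Pow(Add(Rational(-8, 1161), -89), 2) = Pow(Rational(-103337, 1161), 2) = Rational(10678535569, 1347921)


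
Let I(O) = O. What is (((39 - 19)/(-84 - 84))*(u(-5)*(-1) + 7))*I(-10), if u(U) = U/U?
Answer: 50/7 ≈ 7.1429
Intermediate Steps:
u(U) = 1
(((39 - 19)/(-84 - 84))*(u(-5)*(-1) + 7))*I(-10) = (((39 - 19)/(-84 - 84))*(1*(-1) + 7))*(-10) = ((20/(-168))*(-1 + 7))*(-10) = ((20*(-1/168))*6)*(-10) = -5/42*6*(-10) = -5/7*(-10) = 50/7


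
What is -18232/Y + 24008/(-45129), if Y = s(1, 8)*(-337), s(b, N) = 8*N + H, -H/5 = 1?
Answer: 345440864/897299907 ≈ 0.38498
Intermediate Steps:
H = -5 (H = -5*1 = -5)
s(b, N) = -5 + 8*N (s(b, N) = 8*N - 5 = -5 + 8*N)
Y = -19883 (Y = (-5 + 8*8)*(-337) = (-5 + 64)*(-337) = 59*(-337) = -19883)
-18232/Y + 24008/(-45129) = -18232/(-19883) + 24008/(-45129) = -18232*(-1/19883) + 24008*(-1/45129) = 18232/19883 - 24008/45129 = 345440864/897299907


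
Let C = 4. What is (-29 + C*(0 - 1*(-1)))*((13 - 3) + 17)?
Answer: -675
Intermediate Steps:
(-29 + C*(0 - 1*(-1)))*((13 - 3) + 17) = (-29 + 4*(0 - 1*(-1)))*((13 - 3) + 17) = (-29 + 4*(0 + 1))*(10 + 17) = (-29 + 4*1)*27 = (-29 + 4)*27 = -25*27 = -675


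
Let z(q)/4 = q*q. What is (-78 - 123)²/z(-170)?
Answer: 40401/115600 ≈ 0.34949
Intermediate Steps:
z(q) = 4*q² (z(q) = 4*(q*q) = 4*q²)
(-78 - 123)²/z(-170) = (-78 - 123)²/((4*(-170)²)) = (-201)²/((4*28900)) = 40401/115600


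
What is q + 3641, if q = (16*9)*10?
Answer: 5081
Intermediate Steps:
q = 1440 (q = 144*10 = 1440)
q + 3641 = 1440 + 3641 = 5081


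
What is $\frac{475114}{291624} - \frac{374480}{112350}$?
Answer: $- \frac{310157209}{182021980} \approx -1.704$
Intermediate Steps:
$\frac{475114}{291624} - \frac{374480}{112350} = 475114 \cdot \frac{1}{291624} - \frac{37448}{11235} = \frac{237557}{145812} - \frac{37448}{11235} = - \frac{310157209}{182021980}$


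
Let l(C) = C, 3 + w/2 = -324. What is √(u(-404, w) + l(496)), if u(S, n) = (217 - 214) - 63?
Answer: 2*√109 ≈ 20.881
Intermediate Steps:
w = -654 (w = -6 + 2*(-324) = -6 - 648 = -654)
u(S, n) = -60 (u(S, n) = 3 - 63 = -60)
√(u(-404, w) + l(496)) = √(-60 + 496) = √436 = 2*√109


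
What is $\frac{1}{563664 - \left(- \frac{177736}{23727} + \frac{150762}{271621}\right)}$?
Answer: $\frac{6444751467}{3632719090595170} \approx 1.7741 \cdot 10^{-6}$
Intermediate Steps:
$\frac{1}{563664 - \left(- \frac{177736}{23727} + \frac{150762}{271621}\right)} = \frac{1}{563664 - - \frac{44699700082}{6444751467}} = \frac{1}{563664 + \left(- \frac{150762}{271621} + \frac{177736}{23727}\right)} = \frac{1}{563664 + \frac{44699700082}{6444751467}} = \frac{1}{\frac{3632719090595170}{6444751467}} = \frac{6444751467}{3632719090595170}$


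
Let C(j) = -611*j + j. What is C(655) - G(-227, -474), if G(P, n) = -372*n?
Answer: -575878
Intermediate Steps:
C(j) = -610*j
C(655) - G(-227, -474) = -610*655 - (-372)*(-474) = -399550 - 1*176328 = -399550 - 176328 = -575878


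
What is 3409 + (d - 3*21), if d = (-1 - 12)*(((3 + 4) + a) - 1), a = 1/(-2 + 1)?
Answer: 3281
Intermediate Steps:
a = -1 (a = 1/(-1) = -1)
d = -65 (d = (-1 - 12)*(((3 + 4) - 1) - 1) = -13*((7 - 1) - 1) = -13*(6 - 1) = -13*5 = -65)
3409 + (d - 3*21) = 3409 + (-65 - 3*21) = 3409 + (-65 - 63) = 3409 - 128 = 3281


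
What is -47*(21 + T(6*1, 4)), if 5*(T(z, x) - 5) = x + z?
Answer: -1316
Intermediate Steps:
T(z, x) = 5 + x/5 + z/5 (T(z, x) = 5 + (x + z)/5 = 5 + (x/5 + z/5) = 5 + x/5 + z/5)
-47*(21 + T(6*1, 4)) = -47*(21 + (5 + (⅕)*4 + (6*1)/5)) = -47*(21 + (5 + ⅘ + (⅕)*6)) = -47*(21 + (5 + ⅘ + 6/5)) = -47*(21 + 7) = -47*28 = -1316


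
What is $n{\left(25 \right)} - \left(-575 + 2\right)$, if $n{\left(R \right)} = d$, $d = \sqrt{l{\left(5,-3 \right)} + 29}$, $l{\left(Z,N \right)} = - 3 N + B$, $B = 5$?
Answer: $573 + \sqrt{43} \approx 579.56$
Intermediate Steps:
$l{\left(Z,N \right)} = 5 - 3 N$ ($l{\left(Z,N \right)} = - 3 N + 5 = 5 - 3 N$)
$d = \sqrt{43}$ ($d = \sqrt{\left(5 - -9\right) + 29} = \sqrt{\left(5 + 9\right) + 29} = \sqrt{14 + 29} = \sqrt{43} \approx 6.5574$)
$n{\left(R \right)} = \sqrt{43}$
$n{\left(25 \right)} - \left(-575 + 2\right) = \sqrt{43} - \left(-575 + 2\right) = \sqrt{43} - -573 = \sqrt{43} + 573 = 573 + \sqrt{43}$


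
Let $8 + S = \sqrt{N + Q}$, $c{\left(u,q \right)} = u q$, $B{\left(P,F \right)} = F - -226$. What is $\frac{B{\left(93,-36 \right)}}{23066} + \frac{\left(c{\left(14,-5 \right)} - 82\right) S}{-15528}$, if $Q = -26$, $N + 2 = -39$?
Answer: $- \frac{82559}{1178187} + \frac{19 i \sqrt{67}}{1941} \approx -0.070073 + 0.080124 i$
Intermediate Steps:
$N = -41$ ($N = -2 - 39 = -41$)
$B{\left(P,F \right)} = 226 + F$ ($B{\left(P,F \right)} = F + 226 = 226 + F$)
$c{\left(u,q \right)} = q u$
$S = -8 + i \sqrt{67}$ ($S = -8 + \sqrt{-41 - 26} = -8 + \sqrt{-67} = -8 + i \sqrt{67} \approx -8.0 + 8.1853 i$)
$\frac{B{\left(93,-36 \right)}}{23066} + \frac{\left(c{\left(14,-5 \right)} - 82\right) S}{-15528} = \frac{226 - 36}{23066} + \frac{\left(\left(-5\right) 14 - 82\right) \left(-8 + i \sqrt{67}\right)}{-15528} = 190 \cdot \frac{1}{23066} + \left(-70 - 82\right) \left(-8 + i \sqrt{67}\right) \left(- \frac{1}{15528}\right) = \frac{5}{607} + - 152 \left(-8 + i \sqrt{67}\right) \left(- \frac{1}{15528}\right) = \frac{5}{607} + \left(1216 - 152 i \sqrt{67}\right) \left(- \frac{1}{15528}\right) = \frac{5}{607} - \left(\frac{152}{1941} - \frac{19 i \sqrt{67}}{1941}\right) = - \frac{82559}{1178187} + \frac{19 i \sqrt{67}}{1941}$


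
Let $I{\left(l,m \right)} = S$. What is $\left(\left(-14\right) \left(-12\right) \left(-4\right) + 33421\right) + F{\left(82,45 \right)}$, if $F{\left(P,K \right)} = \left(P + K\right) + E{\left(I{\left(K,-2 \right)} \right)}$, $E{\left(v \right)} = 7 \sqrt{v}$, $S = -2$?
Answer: $32876 + 7 i \sqrt{2} \approx 32876.0 + 9.8995 i$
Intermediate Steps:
$I{\left(l,m \right)} = -2$
$F{\left(P,K \right)} = K + P + 7 i \sqrt{2}$ ($F{\left(P,K \right)} = \left(P + K\right) + 7 \sqrt{-2} = \left(K + P\right) + 7 i \sqrt{2} = K + P + 7 i \sqrt{2}$)
$\left(\left(-14\right) \left(-12\right) \left(-4\right) + 33421\right) + F{\left(82,45 \right)} = \left(\left(-14\right) \left(-12\right) \left(-4\right) + 33421\right) + \left(45 + 82 + 7 i \sqrt{2}\right) = \left(168 \left(-4\right) + 33421\right) + \left(127 + 7 i \sqrt{2}\right) = \left(-672 + 33421\right) + \left(127 + 7 i \sqrt{2}\right) = 32749 + \left(127 + 7 i \sqrt{2}\right) = 32876 + 7 i \sqrt{2}$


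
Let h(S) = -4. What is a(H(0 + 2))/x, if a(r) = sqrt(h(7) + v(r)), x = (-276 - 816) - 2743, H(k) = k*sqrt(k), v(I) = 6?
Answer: -sqrt(2)/3835 ≈ -0.00036877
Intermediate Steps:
H(k) = k**(3/2)
x = -3835 (x = -1092 - 2743 = -3835)
a(r) = sqrt(2) (a(r) = sqrt(-4 + 6) = sqrt(2))
a(H(0 + 2))/x = sqrt(2)/(-3835) = sqrt(2)*(-1/3835) = -sqrt(2)/3835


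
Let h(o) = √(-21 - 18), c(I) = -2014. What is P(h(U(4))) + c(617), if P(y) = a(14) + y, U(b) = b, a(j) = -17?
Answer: -2031 + I*√39 ≈ -2031.0 + 6.245*I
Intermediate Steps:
h(o) = I*√39 (h(o) = √(-39) = I*√39)
P(y) = -17 + y
P(h(U(4))) + c(617) = (-17 + I*√39) - 2014 = -2031 + I*√39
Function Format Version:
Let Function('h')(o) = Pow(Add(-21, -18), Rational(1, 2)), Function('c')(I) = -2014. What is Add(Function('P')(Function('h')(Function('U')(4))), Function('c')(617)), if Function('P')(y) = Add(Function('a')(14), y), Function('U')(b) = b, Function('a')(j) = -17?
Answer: Add(-2031, Mul(I, Pow(39, Rational(1, 2)))) ≈ Add(-2031.0, Mul(6.2450, I))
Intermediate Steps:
Function('h')(o) = Mul(I, Pow(39, Rational(1, 2))) (Function('h')(o) = Pow(-39, Rational(1, 2)) = Mul(I, Pow(39, Rational(1, 2))))
Function('P')(y) = Add(-17, y)
Add(Function('P')(Function('h')(Function('U')(4))), Function('c')(617)) = Add(Add(-17, Mul(I, Pow(39, Rational(1, 2)))), -2014) = Add(-2031, Mul(I, Pow(39, Rational(1, 2))))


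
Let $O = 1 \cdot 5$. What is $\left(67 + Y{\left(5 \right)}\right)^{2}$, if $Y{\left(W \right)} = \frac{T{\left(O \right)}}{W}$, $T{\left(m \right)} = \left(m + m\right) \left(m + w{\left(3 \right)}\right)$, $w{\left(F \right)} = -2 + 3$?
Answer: $6241$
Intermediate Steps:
$w{\left(F \right)} = 1$
$O = 5$
$T{\left(m \right)} = 2 m \left(1 + m\right)$ ($T{\left(m \right)} = \left(m + m\right) \left(m + 1\right) = 2 m \left(1 + m\right)$)
$Y{\left(W \right)} = \frac{60}{W}$ ($Y{\left(W \right)} = \frac{2 \cdot 5 \left(1 + 5\right)}{W} = \frac{2 \cdot 5 \cdot 6}{W} = \frac{60}{W}$)
$\left(67 + Y{\left(5 \right)}\right)^{2} = \left(67 + \frac{60}{5}\right)^{2} = \left(67 + 60 \cdot \frac{1}{5}\right)^{2} = \left(67 + 12\right)^{2} = 79^{2} = 6241$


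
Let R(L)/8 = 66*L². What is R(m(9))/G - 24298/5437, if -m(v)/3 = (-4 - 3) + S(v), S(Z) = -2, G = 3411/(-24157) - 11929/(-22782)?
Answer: 1151738016948700658/1144268035087 ≈ 1.0065e+6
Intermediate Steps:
G = 210459451/550344774 (G = 3411*(-1/24157) - 11929*(-1/22782) = -3411/24157 + 11929/22782 = 210459451/550344774 ≈ 0.38241)
m(v) = 27 (m(v) = -3*((-4 - 3) - 2) = -3*(-7 - 2) = -3*(-9) = 27)
R(L) = 528*L² (R(L) = 8*(66*L²) = 528*L²)
R(m(9))/G - 24298/5437 = (528*27²)/(210459451/550344774) - 24298/5437 = (528*729)*(550344774/210459451) - 24298*1/5437 = 384912*(550344774/210459451) - 24298/5437 = 211834307649888/210459451 - 24298/5437 = 1151738016948700658/1144268035087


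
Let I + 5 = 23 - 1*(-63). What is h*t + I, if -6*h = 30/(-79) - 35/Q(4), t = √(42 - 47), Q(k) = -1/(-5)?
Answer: 81 + 13855*I*√5/474 ≈ 81.0 + 65.36*I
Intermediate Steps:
Q(k) = ⅕ (Q(k) = -1*(-⅕) = ⅕)
I = 81 (I = -5 + (23 - 1*(-63)) = -5 + (23 + 63) = -5 + 86 = 81)
t = I*√5 (t = √(-5) = I*√5 ≈ 2.2361*I)
h = 13855/474 (h = -(30/(-79) - 35/⅕)/6 = -(30*(-1/79) - 35*5)/6 = -(-30/79 - 175)/6 = -⅙*(-13855/79) = 13855/474 ≈ 29.230)
h*t + I = 13855*(I*√5)/474 + 81 = 13855*I*√5/474 + 81 = 81 + 13855*I*√5/474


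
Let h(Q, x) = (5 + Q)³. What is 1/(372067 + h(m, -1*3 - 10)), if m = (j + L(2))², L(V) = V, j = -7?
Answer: 1/399067 ≈ 2.5058e-6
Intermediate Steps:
m = 25 (m = (-7 + 2)² = (-5)² = 25)
1/(372067 + h(m, -1*3 - 10)) = 1/(372067 + (5 + 25)³) = 1/(372067 + 30³) = 1/(372067 + 27000) = 1/399067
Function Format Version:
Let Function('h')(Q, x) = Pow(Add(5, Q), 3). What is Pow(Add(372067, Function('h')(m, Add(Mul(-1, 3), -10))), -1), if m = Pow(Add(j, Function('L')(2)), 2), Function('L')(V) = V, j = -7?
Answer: Rational(1, 399067) ≈ 2.5058e-6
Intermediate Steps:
m = 25 (m = Pow(Add(-7, 2), 2) = Pow(-5, 2) = 25)
Pow(Add(372067, Function('h')(m, Add(Mul(-1, 3), -10))), -1) = Pow(Add(372067, Pow(Add(5, 25), 3)), -1) = Pow(Add(372067, Pow(30, 3)), -1) = Pow(Add(372067, 27000), -1) = Pow(399067, -1) = Rational(1, 399067)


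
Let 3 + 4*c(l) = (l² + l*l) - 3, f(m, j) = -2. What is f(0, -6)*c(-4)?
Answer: -13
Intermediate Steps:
c(l) = -3/2 + l²/2 (c(l) = -¾ + ((l² + l*l) - 3)/4 = -¾ + ((l² + l²) - 3)/4 = -¾ + (2*l² - 3)/4 = -¾ + (-3 + 2*l²)/4 = -¾ + (-¾ + l²/2) = -3/2 + l²/2)
f(0, -6)*c(-4) = -2*(-3/2 + (½)*(-4)²) = -2*(-3/2 + (½)*16) = -2*(-3/2 + 8) = -2*13/2 = -13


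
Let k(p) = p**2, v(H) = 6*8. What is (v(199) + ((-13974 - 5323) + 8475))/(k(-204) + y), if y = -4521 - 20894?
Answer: -10774/16201 ≈ -0.66502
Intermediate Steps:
v(H) = 48
y = -25415
(v(199) + ((-13974 - 5323) + 8475))/(k(-204) + y) = (48 + ((-13974 - 5323) + 8475))/((-204)**2 - 25415) = (48 + (-19297 + 8475))/(41616 - 25415) = (48 - 10822)/16201 = -10774*1/16201 = -10774/16201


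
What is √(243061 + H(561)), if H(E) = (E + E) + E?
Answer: 2*√61186 ≈ 494.72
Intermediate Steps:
H(E) = 3*E (H(E) = 2*E + E = 3*E)
√(243061 + H(561)) = √(243061 + 3*561) = √(243061 + 1683) = √244744 = 2*√61186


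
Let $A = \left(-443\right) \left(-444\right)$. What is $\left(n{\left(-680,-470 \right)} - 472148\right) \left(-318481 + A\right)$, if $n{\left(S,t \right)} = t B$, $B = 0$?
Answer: $57502432772$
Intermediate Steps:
$n{\left(S,t \right)} = 0$ ($n{\left(S,t \right)} = t 0 = 0$)
$A = 196692$
$\left(n{\left(-680,-470 \right)} - 472148\right) \left(-318481 + A\right) = \left(0 - 472148\right) \left(-318481 + 196692\right) = \left(-472148\right) \left(-121789\right) = 57502432772$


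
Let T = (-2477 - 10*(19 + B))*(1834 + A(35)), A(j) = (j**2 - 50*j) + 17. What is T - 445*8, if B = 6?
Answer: -3619562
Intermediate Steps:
A(j) = 17 + j**2 - 50*j
T = -3616002 (T = (-2477 - 10*(19 + 6))*(1834 + (17 + 35**2 - 50*35)) = (-2477 - 10*25)*(1834 + (17 + 1225 - 1750)) = (-2477 - 250)*(1834 - 508) = -2727*1326 = -3616002)
T - 445*8 = -3616002 - 445*8 = -3616002 - 1*3560 = -3616002 - 3560 = -3619562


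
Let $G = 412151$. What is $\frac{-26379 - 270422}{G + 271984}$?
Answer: $- \frac{296801}{684135} \approx -0.43383$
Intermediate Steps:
$\frac{-26379 - 270422}{G + 271984} = \frac{-26379 - 270422}{412151 + 271984} = - \frac{296801}{684135}$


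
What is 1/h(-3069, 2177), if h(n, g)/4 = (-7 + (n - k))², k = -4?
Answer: 1/37748736 ≈ 2.6491e-8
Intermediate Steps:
h(n, g) = 4*(-3 + n)² (h(n, g) = 4*(-7 + (n - 1*(-4)))² = 4*(-7 + (n + 4))² = 4*(-7 + (4 + n))² = 4*(-3 + n)²)
1/h(-3069, 2177) = 1/(4*(-3 - 3069)²) = 1/(4*(-3072)²) = 1/(4*9437184) = 1/37748736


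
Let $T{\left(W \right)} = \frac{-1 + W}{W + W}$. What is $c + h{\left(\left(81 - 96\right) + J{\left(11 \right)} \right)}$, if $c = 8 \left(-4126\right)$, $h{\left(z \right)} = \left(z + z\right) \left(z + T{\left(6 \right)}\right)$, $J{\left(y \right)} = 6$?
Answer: $- \frac{65707}{2} \approx -32854.0$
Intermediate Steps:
$T{\left(W \right)} = \frac{-1 + W}{2 W}$
$h{\left(z \right)} = 2 z \left(\frac{5}{12} + z\right)$ ($h{\left(z \right)} = \left(z + z\right) \left(z + \frac{-1 + 6}{2 \cdot 6}\right) = 2 z \left(z + \frac{1}{2} \cdot \frac{1}{6} \cdot 5\right) = 2 z \left(z + \frac{5}{12}\right) = 2 z \left(\frac{5}{12} + z\right)$)
$c = -33008$
$c + h{\left(\left(81 - 96\right) + J{\left(11 \right)} \right)} = -33008 + \frac{\left(\left(81 - 96\right) + 6\right) \left(5 + 12 \left(\left(81 - 96\right) + 6\right)\right)}{6} = -33008 + \frac{\left(-15 + 6\right) \left(5 + 12 \left(-15 + 6\right)\right)}{6} = -33008 + \frac{1}{6} \left(-9\right) \left(5 + 12 \left(-9\right)\right) = -33008 + \frac{1}{6} \left(-9\right) \left(5 - 108\right) = -33008 + \frac{1}{6} \left(-9\right) \left(-103\right) = -33008 + \frac{309}{2} = - \frac{65707}{2}$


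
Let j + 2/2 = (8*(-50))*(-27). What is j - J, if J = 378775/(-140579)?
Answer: 1518491396/140579 ≈ 10802.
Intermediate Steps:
j = 10799 (j = -1 + (8*(-50))*(-27) = -1 - 400*(-27) = -1 + 10800 = 10799)
J = -378775/140579 (J = 378775*(-1/140579) = -378775/140579 ≈ -2.6944)
j - J = 10799 - 1*(-378775/140579) = 10799 + 378775/140579 = 1518491396/140579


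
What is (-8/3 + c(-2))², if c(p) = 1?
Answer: 25/9 ≈ 2.7778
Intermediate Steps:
(-8/3 + c(-2))² = (-8/3 + 1)² = (-5/3)² = 25/9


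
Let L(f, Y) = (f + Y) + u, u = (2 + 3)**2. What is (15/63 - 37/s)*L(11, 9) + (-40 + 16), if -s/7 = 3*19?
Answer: -1212/133 ≈ -9.1128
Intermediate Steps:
u = 25 (u = 5**2 = 25)
s = -399 (s = -21*19 = -7*57 = -399)
L(f, Y) = 25 + Y + f (L(f, Y) = (f + Y) + 25 = (Y + f) + 25 = 25 + Y + f)
(15/63 - 37/s)*L(11, 9) + (-40 + 16) = (15/63 - 37/(-399))*(25 + 9 + 11) + (-40 + 16) = (15*(1/63) - 37*(-1/399))*45 - 24 = (5/21 + 37/399)*45 - 24 = (44/133)*45 - 24 = 1980/133 - 24 = -1212/133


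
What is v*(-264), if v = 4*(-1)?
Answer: 1056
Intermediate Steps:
v = -4
v*(-264) = -4*(-264) = 1056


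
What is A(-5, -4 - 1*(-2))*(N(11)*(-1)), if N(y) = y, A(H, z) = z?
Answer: 22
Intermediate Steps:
A(-5, -4 - 1*(-2))*(N(11)*(-1)) = (-4 - 1*(-2))*(11*(-1)) = (-4 + 2)*(-11) = -2*(-11) = 22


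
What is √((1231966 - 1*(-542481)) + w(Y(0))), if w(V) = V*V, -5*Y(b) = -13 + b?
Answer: 8*√693146/5 ≈ 1332.1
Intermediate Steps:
Y(b) = 13/5 - b/5 (Y(b) = -(-13 + b)/5 = 13/5 - b/5)
w(V) = V²
√((1231966 - 1*(-542481)) + w(Y(0))) = √((1231966 - 1*(-542481)) + (13/5 - ⅕*0)²) = √((1231966 + 542481) + (13/5 + 0)²) = √(1774447 + (13/5)²) = √(1774447 + 169/25) = √(44361344/25) = 8*√693146/5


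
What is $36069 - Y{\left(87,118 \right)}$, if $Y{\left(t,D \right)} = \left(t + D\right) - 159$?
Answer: $36023$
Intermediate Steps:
$Y{\left(t,D \right)} = -159 + D + t$ ($Y{\left(t,D \right)} = \left(D + t\right) - 159 = -159 + D + t$)
$36069 - Y{\left(87,118 \right)} = 36069 - \left(-159 + 118 + 87\right) = 36069 - 46 = 36023$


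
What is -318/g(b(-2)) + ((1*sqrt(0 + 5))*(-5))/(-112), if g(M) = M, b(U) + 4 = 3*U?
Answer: 159/5 + 5*sqrt(5)/112 ≈ 31.900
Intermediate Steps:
b(U) = -4 + 3*U
-318/g(b(-2)) + ((1*sqrt(0 + 5))*(-5))/(-112) = -318/(-4 + 3*(-2)) + ((1*sqrt(0 + 5))*(-5))/(-112) = -318/(-4 - 6) + ((1*sqrt(5))*(-5))*(-1/112) = -318/(-10) + (sqrt(5)*(-5))*(-1/112) = -318*(-1/10) - 5*sqrt(5)*(-1/112) = 159/5 + 5*sqrt(5)/112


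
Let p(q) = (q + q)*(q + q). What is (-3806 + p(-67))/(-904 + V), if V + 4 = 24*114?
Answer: 7075/914 ≈ 7.7407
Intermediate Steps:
V = 2732 (V = -4 + 24*114 = -4 + 2736 = 2732)
p(q) = 4*q² (p(q) = (2*q)*(2*q) = 4*q²)
(-3806 + p(-67))/(-904 + V) = (-3806 + 4*(-67)²)/(-904 + 2732) = (-3806 + 4*4489)/1828 = (-3806 + 17956)*(1/1828) = 14150*(1/1828) = 7075/914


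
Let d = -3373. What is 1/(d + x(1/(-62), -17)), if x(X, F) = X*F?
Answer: -62/209109 ≈ -0.00029650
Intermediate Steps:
x(X, F) = F*X
1/(d + x(1/(-62), -17)) = 1/(-3373 - 17/(-62)) = 1/(-3373 - 17*(-1/62)) = 1/(-3373 + 17/62) = 1/(-209109/62) = -62/209109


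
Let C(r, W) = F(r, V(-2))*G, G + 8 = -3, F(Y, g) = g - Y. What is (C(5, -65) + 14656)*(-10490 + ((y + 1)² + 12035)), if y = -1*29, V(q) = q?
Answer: 34313157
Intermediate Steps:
y = -29
G = -11 (G = -8 - 3 = -11)
C(r, W) = 22 + 11*r (C(r, W) = (-2 - r)*(-11) = 22 + 11*r)
(C(5, -65) + 14656)*(-10490 + ((y + 1)² + 12035)) = ((22 + 11*5) + 14656)*(-10490 + ((-29 + 1)² + 12035)) = ((22 + 55) + 14656)*(-10490 + ((-28)² + 12035)) = (77 + 14656)*(-10490 + (784 + 12035)) = 14733*(-10490 + 12819) = 14733*2329 = 34313157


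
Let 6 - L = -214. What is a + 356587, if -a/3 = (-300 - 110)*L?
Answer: 627187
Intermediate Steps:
L = 220 (L = 6 - 1*(-214) = 6 + 214 = 220)
a = 270600 (a = -3*(-300 - 110)*220 = -(-1230)*220 = -3*(-90200) = 270600)
a + 356587 = 270600 + 356587 = 627187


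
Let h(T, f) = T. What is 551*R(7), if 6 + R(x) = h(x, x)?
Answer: 551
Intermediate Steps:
R(x) = -6 + x
551*R(7) = 551*(-6 + 7) = 551*1 = 551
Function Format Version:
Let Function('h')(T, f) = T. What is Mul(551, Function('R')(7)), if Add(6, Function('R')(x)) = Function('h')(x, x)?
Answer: 551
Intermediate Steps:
Function('R')(x) = Add(-6, x)
Mul(551, Function('R')(7)) = Mul(551, Add(-6, 7)) = Mul(551, 1) = 551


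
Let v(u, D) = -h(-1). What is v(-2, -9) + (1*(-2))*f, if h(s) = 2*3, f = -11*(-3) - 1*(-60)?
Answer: -192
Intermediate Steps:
f = 93 (f = 33 + 60 = 93)
h(s) = 6
v(u, D) = -6 (v(u, D) = -1*6 = -6)
v(-2, -9) + (1*(-2))*f = -6 + (1*(-2))*93 = -6 - 2*93 = -6 - 186 = -192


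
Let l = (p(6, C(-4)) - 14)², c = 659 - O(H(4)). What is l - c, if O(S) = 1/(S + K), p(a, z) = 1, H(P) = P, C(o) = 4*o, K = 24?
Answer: -13719/28 ≈ -489.96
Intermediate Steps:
O(S) = 1/(24 + S) (O(S) = 1/(S + 24) = 1/(24 + S))
c = 18451/28 (c = 659 - 1/(24 + 4) = 659 - 1/28 = 18451/28 ≈ 658.96)
l = 169 (l = (1 - 14)² = (-13)² = 169)
l - c = 169 - 1*18451/28 = 169 - 18451/28 = -13719/28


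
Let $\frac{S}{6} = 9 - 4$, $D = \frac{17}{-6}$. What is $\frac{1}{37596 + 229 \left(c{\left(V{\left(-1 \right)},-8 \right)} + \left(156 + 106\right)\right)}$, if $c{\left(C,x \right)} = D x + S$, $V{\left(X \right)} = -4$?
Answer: $\frac{3}{328964} \approx 9.1195 \cdot 10^{-6}$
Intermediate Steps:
$D = - \frac{17}{6}$ ($D = 17 \left(- \frac{1}{6}\right) = - \frac{17}{6} \approx -2.8333$)
$S = 30$ ($S = 6 \left(9 - 4\right) = 6 \cdot 5 = 30$)
$c{\left(C,x \right)} = 30 - \frac{17 x}{6}$ ($c{\left(C,x \right)} = - \frac{17 x}{6} + 30 = 30 - \frac{17 x}{6}$)
$\frac{1}{37596 + 229 \left(c{\left(V{\left(-1 \right)},-8 \right)} + \left(156 + 106\right)\right)} = \frac{1}{37596 + 229 \left(\left(30 - - \frac{68}{3}\right) + \left(156 + 106\right)\right)} = \frac{1}{37596 + 229 \left(\left(30 + \frac{68}{3}\right) + 262\right)} = \frac{1}{37596 + 229 \left(\frac{158}{3} + 262\right)} = \frac{1}{37596 + 229 \cdot \frac{944}{3}} = \frac{1}{37596 + \frac{216176}{3}} = \frac{1}{\frac{328964}{3}} = \frac{3}{328964}$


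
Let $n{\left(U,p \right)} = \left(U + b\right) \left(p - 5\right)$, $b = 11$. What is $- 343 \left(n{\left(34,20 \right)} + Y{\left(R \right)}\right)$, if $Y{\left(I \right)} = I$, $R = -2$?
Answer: $-230839$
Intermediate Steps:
$n{\left(U,p \right)} = \left(-5 + p\right) \left(11 + U\right)$ ($n{\left(U,p \right)} = \left(U + 11\right) \left(p - 5\right) = \left(11 + U\right) \left(-5 + p\right) = \left(-5 + p\right) \left(11 + U\right)$)
$- 343 \left(n{\left(34,20 \right)} + Y{\left(R \right)}\right) = - 343 \left(\left(-55 - 170 + 11 \cdot 20 + 34 \cdot 20\right) - 2\right) = - 343 \left(\left(-55 - 170 + 220 + 680\right) - 2\right) = - 343 \left(675 - 2\right) = \left(-343\right) 673 = -230839$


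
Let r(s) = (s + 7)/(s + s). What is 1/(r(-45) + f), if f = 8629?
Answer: 45/388324 ≈ 0.00011588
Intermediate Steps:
r(s) = (7 + s)/(2*s) (r(s) = (7 + s)/((2*s)) = (7 + s)*(1/(2*s)) = (7 + s)/(2*s))
1/(r(-45) + f) = 1/((½)*(7 - 45)/(-45) + 8629) = 1/((½)*(-1/45)*(-38) + 8629) = 1/(19/45 + 8629) = 1/(388324/45) = 45/388324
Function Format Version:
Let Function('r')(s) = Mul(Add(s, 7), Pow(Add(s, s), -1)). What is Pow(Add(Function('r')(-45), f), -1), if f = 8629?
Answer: Rational(45, 388324) ≈ 0.00011588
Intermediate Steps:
Function('r')(s) = Mul(Rational(1, 2), Pow(s, -1), Add(7, s)) (Function('r')(s) = Mul(Add(7, s), Pow(Mul(2, s), -1)) = Mul(Add(7, s), Mul(Rational(1, 2), Pow(s, -1))) = Mul(Rational(1, 2), Pow(s, -1), Add(7, s)))
Pow(Add(Function('r')(-45), f), -1) = Pow(Add(Mul(Rational(1, 2), Pow(-45, -1), Add(7, -45)), 8629), -1) = Pow(Add(Mul(Rational(1, 2), Rational(-1, 45), -38), 8629), -1) = Pow(Add(Rational(19, 45), 8629), -1) = Pow(Rational(388324, 45), -1) = Rational(45, 388324)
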